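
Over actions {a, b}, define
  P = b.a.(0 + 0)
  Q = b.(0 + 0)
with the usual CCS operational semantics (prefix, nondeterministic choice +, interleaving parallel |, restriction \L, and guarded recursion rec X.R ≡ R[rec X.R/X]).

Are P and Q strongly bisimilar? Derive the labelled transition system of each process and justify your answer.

not bisimilar

LTS(P): 3 reachable states
  u0 = b.a.(0 + 0) | =b=> u1
  u1 = a.(0 + 0) | =a=> u2
  u2 = 0 + 0 | deadlocked
LTS(Q): 2 reachable states
  v0 = b.(0 + 0) | =b=> v1
  v1 = 0 + 0 | deadlocked
Coarsest stable partition (strong bisimilarity classes):
  B0 = {u0}
  B1 = {u1}
  B2 = {u2, v1}
  B3 = {v0}
u0 ∈ B0, v0 ∈ B3 → different blocks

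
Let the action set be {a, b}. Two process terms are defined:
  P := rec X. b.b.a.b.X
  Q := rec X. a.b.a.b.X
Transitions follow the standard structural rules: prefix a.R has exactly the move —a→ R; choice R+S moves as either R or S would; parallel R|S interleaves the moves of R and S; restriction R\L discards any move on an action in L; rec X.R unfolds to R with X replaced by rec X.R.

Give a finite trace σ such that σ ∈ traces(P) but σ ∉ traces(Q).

P's transition system — 4 states:
  p0 = rec X. b.b.a.b.X :: —b→ p1
  p1 = b.a.b.(rec X. b.b.a.b.X) :: —b→ p2
  p2 = a.b.(rec X. b.b.a.b.X) :: —a→ p3
  p3 = b.(rec X. b.b.a.b.X) :: —b→ p0
Q's transition system — 4 states:
  q0 = rec X. a.b.a.b.X :: —a→ q1
  q1 = b.a.b.(rec X. a.b.a.b.X) :: —b→ q2
  q2 = a.b.(rec X. a.b.a.b.X) :: —a→ q3
  q3 = b.(rec X. a.b.a.b.X) :: —b→ q0
Trace ⟨b⟩ through P, begin at {p0}:
  [1] b ⇒ {p1}
  ✓ P
Trace ⟨b⟩ through Q, begin at {q0}:
  [1] b ⇒ ∅ (Q stuck)

b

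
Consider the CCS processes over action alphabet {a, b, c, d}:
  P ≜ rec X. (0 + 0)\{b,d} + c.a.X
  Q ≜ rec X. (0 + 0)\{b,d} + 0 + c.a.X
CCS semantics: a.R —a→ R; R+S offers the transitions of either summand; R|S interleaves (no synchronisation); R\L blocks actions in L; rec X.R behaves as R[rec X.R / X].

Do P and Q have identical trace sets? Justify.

P's transition system — 2 states:
  m0 = rec X. (0 + 0)\{b,d} + c.a.X ⊢ -c-> m1
  m1 = a.(rec X. (0 + 0)\{b,d} + c.a.X) ⊢ -a-> m0
Q's transition system — 2 states:
  n0 = rec X. (0 + 0)\{b,d} + 0 + c.a.X ⊢ -c-> n1
  n1 = a.(rec X. (0 + 0)\{b,d} + 0 + c.a.X) ⊢ -a-> n0
Bisimilarity quotient blocks:
  B0 = {m0, n0}
  B1 = {m1, n1}
m0 ∈ B0, n0 ∈ B0 → same block
Bisimilar ⇒ trace-equivalent.

traces(P) = traces(Q)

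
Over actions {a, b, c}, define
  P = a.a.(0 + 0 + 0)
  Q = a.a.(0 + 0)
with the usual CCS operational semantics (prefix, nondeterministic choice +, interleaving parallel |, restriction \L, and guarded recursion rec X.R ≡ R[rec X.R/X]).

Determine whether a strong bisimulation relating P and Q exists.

YES

LTS(P): 3 reachable states
  p0 = a.a.(0 + 0 + 0) :: =a=> p1
  p1 = a.(0 + 0 + 0) :: =a=> p2
  p2 = 0 + 0 + 0 :: ∅
LTS(Q): 3 reachable states
  q0 = a.a.(0 + 0) :: =a=> q1
  q1 = a.(0 + 0) :: =a=> q2
  q2 = 0 + 0 :: ∅
Coarsest stable partition (strong bisimilarity classes):
  B0 = {p0, q0}
  B1 = {p1, q1}
  B2 = {p2, q2}
p0 ∈ B0, q0 ∈ B0 → same block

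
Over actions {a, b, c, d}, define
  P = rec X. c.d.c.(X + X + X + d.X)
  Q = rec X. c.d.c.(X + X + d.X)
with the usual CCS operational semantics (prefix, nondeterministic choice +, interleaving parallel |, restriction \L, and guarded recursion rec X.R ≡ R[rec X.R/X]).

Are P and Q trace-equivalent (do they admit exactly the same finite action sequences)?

P's transition system — 4 states:
  m0 = rec X. c.d.c.(X + X + X + d.X) ⊢ —c→ m1
  m1 = d.c.((rec X. c.d.c.(X + X + X + d.X)) + (rec X. c.d.c.(X + X + X + d.X)) + (rec X. c.d.c.(X + X + X + d.X)) + d.(rec X. c.d.c.(X + X + X + d.X))) ⊢ —d→ m2
  m2 = c.((rec X. c.d.c.(X + X + X + d.X)) + (rec X. c.d.c.(X + X + X + d.X)) + (rec X. c.d.c.(X + X + X + d.X)) + d.(rec X. c.d.c.(X + X + X + d.X))) ⊢ —c→ m3
  m3 = (rec X. c.d.c.(X + X + X + d.X)) + (rec X. c.d.c.(X + X + X + d.X)) + (rec X. c.d.c.(X + X + X + d.X)) + d.(rec X. c.d.c.(X + X + X + d.X)) ⊢ —c→ m1, —d→ m0
Q's transition system — 4 states:
  n0 = rec X. c.d.c.(X + X + d.X) ⊢ —c→ n1
  n1 = d.c.((rec X. c.d.c.(X + X + d.X)) + (rec X. c.d.c.(X + X + d.X)) + d.(rec X. c.d.c.(X + X + d.X))) ⊢ —d→ n2
  n2 = c.((rec X. c.d.c.(X + X + d.X)) + (rec X. c.d.c.(X + X + d.X)) + d.(rec X. c.d.c.(X + X + d.X))) ⊢ —c→ n3
  n3 = (rec X. c.d.c.(X + X + d.X)) + (rec X. c.d.c.(X + X + d.X)) + d.(rec X. c.d.c.(X + X + d.X)) ⊢ —c→ n1, —d→ n0
Partition-refinement fixed point:
  B0 = {m0, n0}
  B1 = {m1, n1}
  B2 = {m2, n2}
  B3 = {m3, n3}
m0 ∈ B0, n0 ∈ B0 → same block
Bisimilar ⇒ trace-equivalent.

YES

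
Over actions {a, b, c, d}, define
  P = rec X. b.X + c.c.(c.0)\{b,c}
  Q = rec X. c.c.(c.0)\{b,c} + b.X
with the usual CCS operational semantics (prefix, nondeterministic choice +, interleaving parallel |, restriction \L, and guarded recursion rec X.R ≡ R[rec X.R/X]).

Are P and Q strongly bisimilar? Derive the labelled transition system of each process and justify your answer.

LTS(P): 3 reachable states
  m0 = rec X. b.X + c.c.(c.0)\{b,c} | —b→ m0, —c→ m1
  m1 = c.(c.0)\{b,c} | —c→ m2
  m2 = (c.0)\{b,c} | ·
LTS(Q): 3 reachable states
  n0 = rec X. c.c.(c.0)\{b,c} + b.X | —b→ n0, —c→ n1
  n1 = c.(c.0)\{b,c} | —c→ n2
  n2 = (c.0)\{b,c} | ·
Partition-refinement fixed point:
  B0 = {m0, n0}
  B1 = {m1, n1}
  B2 = {m2, n2}
m0 ∈ B0, n0 ∈ B0 → same block

P ~ Q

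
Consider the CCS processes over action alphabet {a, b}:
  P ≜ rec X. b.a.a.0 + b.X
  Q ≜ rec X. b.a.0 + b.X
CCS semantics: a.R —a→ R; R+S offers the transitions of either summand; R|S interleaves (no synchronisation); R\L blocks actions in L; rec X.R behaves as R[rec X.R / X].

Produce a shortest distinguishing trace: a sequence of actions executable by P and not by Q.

baa

LTS(P): 4 reachable states
  p0 = rec X. b.a.a.0 + b.X has moves —b→ p0, —b→ p1
  p1 = a.a.0 has moves —a→ p2
  p2 = a.0 has moves —a→ p3
  p3 = 0 has moves ∅
LTS(Q): 3 reachable states
  q0 = rec X. b.a.0 + b.X has moves —b→ q0, —b→ q1
  q1 = a.0 has moves —a→ q2
  q2 = 0 has moves ∅
Executing baa from P (initial set {p0}):
  [1] b ⇒ {p0, p1}
  [2] a ⇒ {p2}
  [3] a ⇒ {p3}
  — P admits the full trace.
Executing baa from Q (initial set {q0}):
  [1] b ⇒ {q0, q1}
  [2] a ⇒ {q2}
  [3] a ⇒ ∅  — Q cannot continue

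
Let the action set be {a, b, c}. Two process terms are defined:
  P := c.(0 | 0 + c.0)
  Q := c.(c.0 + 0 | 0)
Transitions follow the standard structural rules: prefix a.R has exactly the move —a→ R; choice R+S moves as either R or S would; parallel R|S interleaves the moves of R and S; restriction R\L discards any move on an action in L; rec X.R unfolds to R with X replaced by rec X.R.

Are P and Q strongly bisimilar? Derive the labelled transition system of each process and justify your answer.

P ~ Q

LTS(P): 3 reachable states
  s0 = c.(0 | 0 + c.0) has moves =c=> s1
  s1 = 0 | 0 + c.0 has moves =c=> s2
  s2 = 0 has moves deadlocked
LTS(Q): 3 reachable states
  t0 = c.(c.0 + 0 | 0) has moves =c=> t1
  t1 = c.0 + 0 | 0 has moves =c=> t2
  t2 = 0 has moves deadlocked
Coarsest stable partition (strong bisimilarity classes):
  B0 = {s0, t0}
  B1 = {s1, t1}
  B2 = {s2, t2}
s0 ∈ B0, t0 ∈ B0 → same block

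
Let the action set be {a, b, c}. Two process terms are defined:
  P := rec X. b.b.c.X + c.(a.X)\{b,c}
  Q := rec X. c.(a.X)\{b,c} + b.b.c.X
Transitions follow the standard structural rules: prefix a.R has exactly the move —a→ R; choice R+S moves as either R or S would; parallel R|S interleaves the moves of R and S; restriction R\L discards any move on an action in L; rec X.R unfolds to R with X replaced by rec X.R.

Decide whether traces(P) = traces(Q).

P's transition system — 5 states:
  p0 = rec X. b.b.c.X + c.(a.X)\{b,c} ⊢ --b--▸ p1, --c--▸ p2
  p1 = b.c.(rec X. b.b.c.X + c.(a.X)\{b,c}) ⊢ --b--▸ p3
  p2 = (a.(rec X. b.b.c.X + c.(a.X)\{b,c}))\{b,c} ⊢ --a--▸ p4
  p3 = c.(rec X. b.b.c.X + c.(a.X)\{b,c}) ⊢ --c--▸ p0
  p4 = (rec X. b.b.c.X + c.(a.X)\{b,c})\{b,c} ⊢ ∅
Q's transition system — 5 states:
  q0 = rec X. c.(a.X)\{b,c} + b.b.c.X ⊢ --b--▸ q1, --c--▸ q2
  q1 = b.c.(rec X. c.(a.X)\{b,c} + b.b.c.X) ⊢ --b--▸ q3
  q2 = (a.(rec X. c.(a.X)\{b,c} + b.b.c.X))\{b,c} ⊢ --a--▸ q4
  q3 = c.(rec X. c.(a.X)\{b,c} + b.b.c.X) ⊢ --c--▸ q0
  q4 = (rec X. c.(a.X)\{b,c} + b.b.c.X)\{b,c} ⊢ ∅
Bisimilarity quotient blocks:
  B0 = {p0, q0}
  B1 = {p1, q1}
  B2 = {p3, q3}
  B3 = {p2, q2}
  B4 = {p4, q4}
p0 ∈ B0, q0 ∈ B0 → same block
Bisimilar ⇒ trace-equivalent.

traces(P) = traces(Q)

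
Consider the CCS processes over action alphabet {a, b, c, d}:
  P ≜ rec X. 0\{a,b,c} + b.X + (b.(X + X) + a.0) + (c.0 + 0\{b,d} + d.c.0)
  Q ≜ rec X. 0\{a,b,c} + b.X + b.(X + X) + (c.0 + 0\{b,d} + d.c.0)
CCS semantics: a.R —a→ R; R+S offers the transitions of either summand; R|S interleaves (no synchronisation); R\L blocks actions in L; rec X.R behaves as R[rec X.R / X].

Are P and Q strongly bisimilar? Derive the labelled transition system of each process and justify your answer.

NO

Reachable graph of P (4 states):
  m0 = rec X. 0\{a,b,c} + b.X + (b.(X + X) + a.0) + (c.0 + 0\{b,d} + d.c.0) → —a→ m1, —b→ m0, —b→ m2, —c→ m1, —d→ m3
  m1 = 0 → (no moves)
  m2 = (rec X. 0\{a,b,c} + b.X + (b.(X + X) + a.0) + (c.0 + 0\{b,d} + d.c.0)) + (rec X. 0\{a,b,c} + b.X + (b.(X + X) + a.0) + (c.0 + 0\{b,d} + d.c.0)) → —a→ m1, —b→ m0, —b→ m2, —c→ m1, —d→ m3
  m3 = c.0 → —c→ m1
Reachable graph of Q (4 states):
  n0 = rec X. 0\{a,b,c} + b.X + b.(X + X) + (c.0 + 0\{b,d} + d.c.0) → —b→ n0, —b→ n1, —c→ n2, —d→ n3
  n1 = (rec X. 0\{a,b,c} + b.X + b.(X + X) + (c.0 + 0\{b,d} + d.c.0)) + (rec X. 0\{a,b,c} + b.X + b.(X + X) + (c.0 + 0\{b,d} + d.c.0)) → —b→ n0, —b→ n1, —c→ n2, —d→ n3
  n2 = 0 → (no moves)
  n3 = c.0 → —c→ n2
Coarsest stable partition (strong bisimilarity classes):
  B0 = {m0, m2}
  B1 = {m1, n2}
  B2 = {m3, n3}
  B3 = {n0, n1}
m0 ∈ B0, n0 ∈ B3 → different blocks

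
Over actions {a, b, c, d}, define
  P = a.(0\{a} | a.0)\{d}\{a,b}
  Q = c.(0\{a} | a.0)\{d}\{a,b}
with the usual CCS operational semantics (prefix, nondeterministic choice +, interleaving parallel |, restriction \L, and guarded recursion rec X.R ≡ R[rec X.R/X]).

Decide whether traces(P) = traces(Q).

traces(P) ≠ traces(Q) — witness ⟨a⟩

Reachable graph of P (2 states):
  m0 = a.(0\{a} | a.0)\{d}\{a,b} has moves -a-> m1
  m1 = (0\{a} | a.0)\{d}\{a,b} has moves deadlocked
Reachable graph of Q (2 states):
  n0 = c.(0\{a} | a.0)\{d}\{a,b} has moves -c-> n1
  n1 = (0\{a} | a.0)\{d}\{a,b} has moves deadlocked
Executing a from P (initial set {m0}):
  [1] a ⇒ {m1}
  P completes σ.
Executing a from Q (initial set {n0}):
  [1] a ⇒ no successor for Q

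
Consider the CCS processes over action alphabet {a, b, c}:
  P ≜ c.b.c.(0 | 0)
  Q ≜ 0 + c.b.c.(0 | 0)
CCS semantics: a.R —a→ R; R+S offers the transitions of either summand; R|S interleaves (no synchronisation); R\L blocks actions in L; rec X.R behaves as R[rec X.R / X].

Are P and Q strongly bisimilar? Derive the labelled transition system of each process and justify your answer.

P's transition system — 4 states:
  s0 = c.b.c.(0 | 0) | =c=> s1
  s1 = b.c.(0 | 0) | =b=> s2
  s2 = c.(0 | 0) | =c=> s3
  s3 = 0 | 0 | ·
Q's transition system — 4 states:
  t0 = 0 + c.b.c.(0 | 0) | =c=> t1
  t1 = b.c.(0 | 0) | =b=> t2
  t2 = c.(0 | 0) | =c=> t3
  t3 = 0 | 0 | ·
Coarsest stable partition (strong bisimilarity classes):
  B0 = {s0, t0}
  B1 = {s1, t1}
  B2 = {s2, t2}
  B3 = {s3, t3}
s0 ∈ B0, t0 ∈ B0 → same block

YES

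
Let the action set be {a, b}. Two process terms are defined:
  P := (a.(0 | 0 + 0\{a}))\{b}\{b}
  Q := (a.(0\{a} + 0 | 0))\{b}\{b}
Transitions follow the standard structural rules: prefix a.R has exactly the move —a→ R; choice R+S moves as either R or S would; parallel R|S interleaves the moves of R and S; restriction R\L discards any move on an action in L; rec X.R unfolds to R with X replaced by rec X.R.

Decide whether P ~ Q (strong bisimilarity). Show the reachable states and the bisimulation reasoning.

Reachable graph of P (2 states):
  m0 = (a.(0 | 0 + 0\{a}))\{b}\{b} has moves -a-> m1
  m1 = (0 | 0 + 0\{a})\{b}\{b} has moves deadlocked
Reachable graph of Q (2 states):
  n0 = (a.(0\{a} + 0 | 0))\{b}\{b} has moves -a-> n1
  n1 = (0\{a} + 0 | 0)\{b}\{b} has moves deadlocked
Bisimilarity quotient blocks:
  B0 = {m0, n0}
  B1 = {m1, n1}
m0 ∈ B0, n0 ∈ B0 → same block

YES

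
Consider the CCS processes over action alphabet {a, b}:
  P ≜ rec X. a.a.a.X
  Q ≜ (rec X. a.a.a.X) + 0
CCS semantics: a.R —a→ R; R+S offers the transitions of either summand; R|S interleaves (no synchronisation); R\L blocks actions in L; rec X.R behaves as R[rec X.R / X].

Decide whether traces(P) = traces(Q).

P's transition system — 3 states:
  m0 = rec X. a.a.a.X ⊢ —a→ m1
  m1 = a.a.(rec X. a.a.a.X) ⊢ —a→ m2
  m2 = a.(rec X. a.a.a.X) ⊢ —a→ m0
Q's transition system — 4 states:
  n0 = (rec X. a.a.a.X) + 0 ⊢ —a→ n1
  n1 = a.a.(rec X. a.a.a.X) ⊢ —a→ n2
  n2 = a.(rec X. a.a.a.X) ⊢ —a→ n3
  n3 = rec X. a.a.a.X ⊢ —a→ n1
Coarsest stable partition (strong bisimilarity classes):
  B0 = {m0, m1, m2, n0, n1, n2, n3}
m0 ∈ B0, n0 ∈ B0 → same block
Bisimilar ⇒ trace-equivalent.

traces(P) = traces(Q)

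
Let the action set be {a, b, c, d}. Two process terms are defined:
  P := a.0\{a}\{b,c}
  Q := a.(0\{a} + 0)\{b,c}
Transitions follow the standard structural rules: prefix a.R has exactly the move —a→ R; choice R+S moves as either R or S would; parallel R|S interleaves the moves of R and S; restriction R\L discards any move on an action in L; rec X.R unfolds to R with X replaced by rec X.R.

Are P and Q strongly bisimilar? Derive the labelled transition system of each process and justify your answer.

Reachable graph of P (2 states):
  u0 = a.0\{a}\{b,c} → =a=> u1
  u1 = 0\{a}\{b,c} → ∅
Reachable graph of Q (2 states):
  v0 = a.(0\{a} + 0)\{b,c} → =a=> v1
  v1 = (0\{a} + 0)\{b,c} → ∅
Bisimilarity quotient blocks:
  B0 = {u0, v0}
  B1 = {u1, v1}
u0 ∈ B0, v0 ∈ B0 → same block

bisimilar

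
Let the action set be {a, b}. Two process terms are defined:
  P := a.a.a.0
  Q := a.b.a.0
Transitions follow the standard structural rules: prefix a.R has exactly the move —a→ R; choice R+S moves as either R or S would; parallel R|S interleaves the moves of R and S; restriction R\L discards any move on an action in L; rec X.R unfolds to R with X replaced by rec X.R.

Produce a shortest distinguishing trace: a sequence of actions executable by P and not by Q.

LTS(P): 4 reachable states
  m0 = a.a.a.0 | ··a··> m1
  m1 = a.a.0 | ··a··> m2
  m2 = a.0 | ··a··> m3
  m3 = 0 | deadlocked
LTS(Q): 4 reachable states
  n0 = a.b.a.0 | ··a··> n1
  n1 = b.a.0 | ··b··> n2
  n2 = a.0 | ··a··> n3
  n3 = 0 | deadlocked
Executing aa from P (initial set {m0}):
  [1] a ⇒ {m1}
  [2] a ⇒ {m2}
  ✓ P
Executing aa from Q (initial set {n0}):
  [1] a ⇒ {n1}
  [2] a ⇒ ∅ (Q stuck)

aa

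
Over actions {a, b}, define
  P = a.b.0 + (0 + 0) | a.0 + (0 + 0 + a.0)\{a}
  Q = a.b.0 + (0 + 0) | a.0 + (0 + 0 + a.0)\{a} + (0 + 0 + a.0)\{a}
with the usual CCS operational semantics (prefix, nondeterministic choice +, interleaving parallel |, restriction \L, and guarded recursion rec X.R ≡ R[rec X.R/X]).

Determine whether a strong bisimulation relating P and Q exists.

LTS(P): 4 reachable states
  m0 = a.b.0 + (0 + 0) | a.0 + (0 + 0 + a.0)\{a} | —a→ m1, —a→ m2
  m1 = (0 + 0) | 0 | (no moves)
  m2 = b.0 | —b→ m3
  m3 = 0 | (no moves)
LTS(Q): 4 reachable states
  n0 = a.b.0 + (0 + 0) | a.0 + (0 + 0 + a.0)\{a} + (0 + 0 + a.0)\{a} | —a→ n1, —a→ n2
  n1 = (0 + 0) | 0 | (no moves)
  n2 = b.0 | —b→ n3
  n3 = 0 | (no moves)
Coarsest stable partition (strong bisimilarity classes):
  B0 = {m0, n0}
  B1 = {m2, n2}
  B2 = {m1, m3, n1, n3}
m0 ∈ B0, n0 ∈ B0 → same block

P ~ Q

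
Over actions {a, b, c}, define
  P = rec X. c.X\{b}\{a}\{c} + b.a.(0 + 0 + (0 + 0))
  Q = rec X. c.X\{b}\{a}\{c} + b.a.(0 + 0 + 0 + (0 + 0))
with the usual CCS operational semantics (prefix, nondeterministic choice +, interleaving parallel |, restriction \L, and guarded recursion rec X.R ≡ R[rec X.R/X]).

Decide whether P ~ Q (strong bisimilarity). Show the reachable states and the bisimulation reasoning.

Reachable graph of P (4 states):
  s0 = rec X. c.X\{b}\{a}\{c} + b.a.(0 + 0 + (0 + 0)) → --b--▸ s1, --c--▸ s2
  s1 = a.(0 + 0 + (0 + 0)) → --a--▸ s3
  s2 = (rec X. c.X\{b}\{a}\{c} + b.a.(0 + 0 + (0 + 0)))\{b}\{a}\{c} → ∅
  s3 = 0 + 0 + (0 + 0) → ∅
Reachable graph of Q (4 states):
  t0 = rec X. c.X\{b}\{a}\{c} + b.a.(0 + 0 + 0 + (0 + 0)) → --b--▸ t1, --c--▸ t2
  t1 = a.(0 + 0 + 0 + (0 + 0)) → --a--▸ t3
  t2 = (rec X. c.X\{b}\{a}\{c} + b.a.(0 + 0 + 0 + (0 + 0)))\{b}\{a}\{c} → ∅
  t3 = 0 + 0 + 0 + (0 + 0) → ∅
Coarsest stable partition (strong bisimilarity classes):
  B0 = {s0, t0}
  B1 = {s1, t1}
  B2 = {s2, s3, t2, t3}
s0 ∈ B0, t0 ∈ B0 → same block

YES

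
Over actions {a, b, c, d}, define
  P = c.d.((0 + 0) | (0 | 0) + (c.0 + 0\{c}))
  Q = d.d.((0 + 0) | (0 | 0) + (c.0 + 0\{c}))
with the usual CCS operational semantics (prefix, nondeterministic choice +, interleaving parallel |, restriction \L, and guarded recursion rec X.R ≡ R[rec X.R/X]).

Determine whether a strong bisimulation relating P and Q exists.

Reachable graph of P (4 states):
  u0 = c.d.((0 + 0) | (0 | 0) + (c.0 + 0\{c})) has moves —c→ u1
  u1 = d.((0 + 0) | (0 | 0) + (c.0 + 0\{c})) has moves —d→ u2
  u2 = (0 + 0) | (0 | 0) + (c.0 + 0\{c}) has moves —c→ u3
  u3 = 0 has moves ·
Reachable graph of Q (4 states):
  v0 = d.d.((0 + 0) | (0 | 0) + (c.0 + 0\{c})) has moves —d→ v1
  v1 = d.((0 + 0) | (0 | 0) + (c.0 + 0\{c})) has moves —d→ v2
  v2 = (0 + 0) | (0 | 0) + (c.0 + 0\{c}) has moves —c→ v3
  v3 = 0 has moves ·
Coarsest stable partition (strong bisimilarity classes):
  B0 = {u0}
  B1 = {u1, v1}
  B2 = {u2, v2}
  B3 = {u3, v3}
  B4 = {v0}
u0 ∈ B0, v0 ∈ B4 → different blocks

P ≁ Q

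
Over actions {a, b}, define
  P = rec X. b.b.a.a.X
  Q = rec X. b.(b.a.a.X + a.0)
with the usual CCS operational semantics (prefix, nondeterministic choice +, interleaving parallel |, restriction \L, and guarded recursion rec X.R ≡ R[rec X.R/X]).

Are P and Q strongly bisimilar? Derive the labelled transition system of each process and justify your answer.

NO

P's transition system — 4 states:
  m0 = rec X. b.b.a.a.X → ··b··> m1
  m1 = b.a.a.(rec X. b.b.a.a.X) → ··b··> m2
  m2 = a.a.(rec X. b.b.a.a.X) → ··a··> m3
  m3 = a.(rec X. b.b.a.a.X) → ··a··> m0
Q's transition system — 5 states:
  n0 = rec X. b.(b.a.a.X + a.0) → ··b··> n1
  n1 = b.a.a.(rec X. b.(b.a.a.X + a.0)) + a.0 → ··a··> n2, ··b··> n3
  n2 = 0 → deadlocked
  n3 = a.a.(rec X. b.(b.a.a.X + a.0)) → ··a··> n4
  n4 = a.(rec X. b.(b.a.a.X + a.0)) → ··a··> n0
Partition-refinement fixed point:
  B0 = {m0}
  B1 = {m1}
  B2 = {m2}
  B3 = {m3}
  B4 = {n0}
  B5 = {n1}
  B6 = {n2}
  B7 = {n3}
  B8 = {n4}
m0 ∈ B0, n0 ∈ B4 → different blocks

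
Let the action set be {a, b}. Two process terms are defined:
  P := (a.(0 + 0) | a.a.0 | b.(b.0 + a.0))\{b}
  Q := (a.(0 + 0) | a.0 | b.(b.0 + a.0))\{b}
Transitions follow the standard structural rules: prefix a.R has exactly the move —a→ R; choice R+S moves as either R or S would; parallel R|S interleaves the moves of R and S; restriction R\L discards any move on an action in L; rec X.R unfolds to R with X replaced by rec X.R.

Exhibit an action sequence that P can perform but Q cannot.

LTS(P): 6 reachable states
  m0 = (a.(0 + 0) | a.a.0 | b.(b.0 + a.0))\{b} ⊢ ··a··> m1, ··a··> m2
  m1 = ((0 + 0) | a.a.0 | b.(b.0 + a.0))\{b} ⊢ ··a··> m3
  m2 = (a.(0 + 0) | a.0 | b.(b.0 + a.0))\{b} ⊢ ··a··> m3, ··a··> m4
  m3 = ((0 + 0) | a.0 | b.(b.0 + a.0))\{b} ⊢ ··a··> m5
  m4 = (a.(0 + 0) | 0 | b.(b.0 + a.0))\{b} ⊢ ··a··> m5
  m5 = ((0 + 0) | 0 | b.(b.0 + a.0))\{b} ⊢ ·
LTS(Q): 4 reachable states
  n0 = (a.(0 + 0) | a.0 | b.(b.0 + a.0))\{b} ⊢ ··a··> n1, ··a··> n2
  n1 = ((0 + 0) | a.0 | b.(b.0 + a.0))\{b} ⊢ ··a··> n3
  n2 = (a.(0 + 0) | 0 | b.(b.0 + a.0))\{b} ⊢ ··a··> n3
  n3 = ((0 + 0) | 0 | b.(b.0 + a.0))\{b} ⊢ ·
Executing aaa from P (initial set {m0}):
  step 1 (a): {m1, m2}
  step 2 (a): {m3, m4}
  step 3 (a): {m5}
  ✓ P
Executing aaa from Q (initial set {n0}):
  step 1 (a): {n1, n2}
  step 2 (a): {n3}
  step 3 (a): ∅ (Q stuck)

aaa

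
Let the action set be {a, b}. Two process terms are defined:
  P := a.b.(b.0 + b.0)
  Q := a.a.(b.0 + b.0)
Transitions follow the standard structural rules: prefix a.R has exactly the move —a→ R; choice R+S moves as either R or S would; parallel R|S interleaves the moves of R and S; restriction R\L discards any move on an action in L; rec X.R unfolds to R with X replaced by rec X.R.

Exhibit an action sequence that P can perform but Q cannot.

ab

LTS(P): 4 reachable states
  u0 = a.b.(b.0 + b.0) :: =a=> u1
  u1 = b.(b.0 + b.0) :: =b=> u2
  u2 = b.0 + b.0 :: =b=> u3
  u3 = 0 :: stopped
LTS(Q): 4 reachable states
  v0 = a.a.(b.0 + b.0) :: =a=> v1
  v1 = a.(b.0 + b.0) :: =a=> v2
  v2 = b.0 + b.0 :: =b=> v3
  v3 = 0 :: stopped
Trace ⟨ab⟩ through P, begin at {u0}:
  after a @ step 1: {u1}
  after b @ step 2: {u2}
  ✓ P
Trace ⟨ab⟩ through Q, begin at {v0}:
  after a @ step 1: {v1}
  after b @ step 2: no successor for Q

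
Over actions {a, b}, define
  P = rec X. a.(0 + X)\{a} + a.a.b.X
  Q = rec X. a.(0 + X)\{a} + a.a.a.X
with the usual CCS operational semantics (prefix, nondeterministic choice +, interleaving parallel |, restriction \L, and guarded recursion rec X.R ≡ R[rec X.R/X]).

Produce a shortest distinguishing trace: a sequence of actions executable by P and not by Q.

Reachable graph of P (4 states):
  m0 = rec X. a.(0 + X)\{a} + a.a.b.X has moves ··a··> m1, ··a··> m2
  m1 = (0 + (rec X. a.(0 + X)\{a} + a.a.b.X))\{a} has moves deadlocked
  m2 = a.b.(rec X. a.(0 + X)\{a} + a.a.b.X) has moves ··a··> m3
  m3 = b.(rec X. a.(0 + X)\{a} + a.a.b.X) has moves ··b··> m0
Reachable graph of Q (4 states):
  n0 = rec X. a.(0 + X)\{a} + a.a.a.X has moves ··a··> n1, ··a··> n2
  n1 = (0 + (rec X. a.(0 + X)\{a} + a.a.a.X))\{a} has moves deadlocked
  n2 = a.a.(rec X. a.(0 + X)\{a} + a.a.a.X) has moves ··a··> n3
  n3 = a.(rec X. a.(0 + X)\{a} + a.a.a.X) has moves ··a··> n0
Executing aab from P (initial set {m0}):
  [1] a ⇒ {m1, m2}
  [2] a ⇒ {m3}
  [3] b ⇒ {m0}
  P completes σ.
Executing aab from Q (initial set {n0}):
  [1] a ⇒ {n1, n2}
  [2] a ⇒ {n3}
  [3] b ⇒ no successor for Q

aab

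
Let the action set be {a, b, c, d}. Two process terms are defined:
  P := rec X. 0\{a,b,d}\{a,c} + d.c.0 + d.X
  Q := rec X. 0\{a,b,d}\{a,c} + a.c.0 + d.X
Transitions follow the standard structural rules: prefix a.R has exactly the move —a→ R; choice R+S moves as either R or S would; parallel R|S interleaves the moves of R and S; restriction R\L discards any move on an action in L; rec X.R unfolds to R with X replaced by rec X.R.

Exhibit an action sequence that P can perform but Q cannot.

Reachable graph of P (3 states):
  m0 = rec X. 0\{a,b,d}\{a,c} + d.c.0 + d.X has moves -d-> m0, -d-> m1
  m1 = c.0 has moves -c-> m2
  m2 = 0 has moves stopped
Reachable graph of Q (3 states):
  n0 = rec X. 0\{a,b,d}\{a,c} + a.c.0 + d.X has moves -a-> n1, -d-> n0
  n1 = c.0 has moves -c-> n2
  n2 = 0 has moves stopped
Executing dc from P (initial set {m0}):
  [1] d ⇒ {m0, m1}
  [2] c ⇒ {m2}
  P completes σ.
Executing dc from Q (initial set {n0}):
  [1] d ⇒ {n0}
  [2] c ⇒ no successor for Q

dc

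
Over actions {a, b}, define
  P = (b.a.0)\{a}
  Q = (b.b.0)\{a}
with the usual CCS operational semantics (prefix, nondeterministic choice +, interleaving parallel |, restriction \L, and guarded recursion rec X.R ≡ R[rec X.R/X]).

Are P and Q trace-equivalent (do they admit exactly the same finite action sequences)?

Reachable graph of P (2 states):
  s0 = (b.a.0)\{a} | ··b··> s1
  s1 = (a.0)\{a} | deadlocked
Reachable graph of Q (3 states):
  t0 = (b.b.0)\{a} | ··b··> t1
  t1 = (b.0)\{a} | ··b··> t2
  t2 = 0\{a} | deadlocked
Trace ⟨bb⟩ through Q, begin at {t0}:
  [1] b ⇒ {t1}
  [2] b ⇒ {t2}
  ✓ Q
Trace ⟨bb⟩ through P, begin at {s0}:
  [1] b ⇒ {s1}
  [2] b ⇒ no successor for P

traces(P) ≠ traces(Q) — witness ⟨bb⟩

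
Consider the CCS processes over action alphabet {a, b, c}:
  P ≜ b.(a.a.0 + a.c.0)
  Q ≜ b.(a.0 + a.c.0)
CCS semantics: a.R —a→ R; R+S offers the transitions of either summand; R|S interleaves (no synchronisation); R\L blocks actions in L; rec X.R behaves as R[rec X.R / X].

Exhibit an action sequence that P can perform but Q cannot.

baa

P's transition system — 5 states:
  p0 = b.(a.a.0 + a.c.0) → --b--▸ p1
  p1 = a.a.0 + a.c.0 → --a--▸ p2, --a--▸ p3
  p2 = a.0 → --a--▸ p4
  p3 = c.0 → --c--▸ p4
  p4 = 0 → stopped
Q's transition system — 4 states:
  q0 = b.(a.0 + a.c.0) → --b--▸ q1
  q1 = a.0 + a.c.0 → --a--▸ q2, --a--▸ q3
  q2 = 0 → stopped
  q3 = c.0 → --c--▸ q2
Executing baa from P (initial set {p0}):
  after b @ step 1: {p1}
  after a @ step 2: {p2, p3}
  after a @ step 3: {p4}
  ✓ P
Executing baa from Q (initial set {q0}):
  after b @ step 1: {q1}
  after a @ step 2: {q2, q3}
  after a @ step 3: no successor for Q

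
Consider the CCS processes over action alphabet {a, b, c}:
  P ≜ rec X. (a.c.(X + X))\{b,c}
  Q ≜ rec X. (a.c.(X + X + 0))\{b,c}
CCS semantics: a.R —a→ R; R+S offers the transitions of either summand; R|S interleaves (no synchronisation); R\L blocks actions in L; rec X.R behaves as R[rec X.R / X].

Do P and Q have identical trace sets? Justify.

Reachable graph of P (2 states):
  u0 = rec X. (a.c.(X + X))\{b,c} ⊢ -a-> u1
  u1 = (c.((rec X. (a.c.(X + X))\{b,c}) + (rec X. (a.c.(X + X))\{b,c})))\{b,c} ⊢ ·
Reachable graph of Q (2 states):
  v0 = rec X. (a.c.(X + X + 0))\{b,c} ⊢ -a-> v1
  v1 = (c.((rec X. (a.c.(X + X + 0))\{b,c}) + (rec X. (a.c.(X + X + 0))\{b,c}) + 0))\{b,c} ⊢ ·
Coarsest stable partition (strong bisimilarity classes):
  B0 = {u0, v0}
  B1 = {u1, v1}
u0 ∈ B0, v0 ∈ B0 → same block
Bisimilar ⇒ trace-equivalent.

traces(P) = traces(Q)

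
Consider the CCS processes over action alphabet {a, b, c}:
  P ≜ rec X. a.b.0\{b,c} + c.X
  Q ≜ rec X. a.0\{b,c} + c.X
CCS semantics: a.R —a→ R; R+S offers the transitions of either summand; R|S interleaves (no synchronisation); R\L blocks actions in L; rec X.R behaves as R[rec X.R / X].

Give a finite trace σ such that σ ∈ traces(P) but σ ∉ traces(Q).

ab

Reachable graph of P (3 states):
  s0 = rec X. a.b.0\{b,c} + c.X | ··a··> s1, ··c··> s0
  s1 = b.0\{b,c} | ··b··> s2
  s2 = 0\{b,c} | ∅
Reachable graph of Q (2 states):
  t0 = rec X. a.0\{b,c} + c.X | ··a··> t1, ··c··> t0
  t1 = 0\{b,c} | ∅
Run σ = ⟨ab⟩ on P: start {s0}
  step 1 (a): {s1}
  step 2 (b): {s2}
  — P admits the full trace.
Run σ = ⟨ab⟩ on Q: start {t0}
  step 1 (a): {t1}
  step 2 (b): ∅  — Q cannot continue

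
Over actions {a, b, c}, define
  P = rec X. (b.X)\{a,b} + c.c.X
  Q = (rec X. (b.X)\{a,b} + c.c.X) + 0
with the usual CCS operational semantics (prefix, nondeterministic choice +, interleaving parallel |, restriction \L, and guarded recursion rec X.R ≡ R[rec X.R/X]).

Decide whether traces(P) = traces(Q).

trace-equivalent

Reachable graph of P (2 states):
  p0 = rec X. (b.X)\{a,b} + c.c.X | --c--▸ p1
  p1 = c.(rec X. (b.X)\{a,b} + c.c.X) | --c--▸ p0
Reachable graph of Q (3 states):
  q0 = (rec X. (b.X)\{a,b} + c.c.X) + 0 | --c--▸ q1
  q1 = c.(rec X. (b.X)\{a,b} + c.c.X) | --c--▸ q2
  q2 = rec X. (b.X)\{a,b} + c.c.X | --c--▸ q1
Coarsest stable partition (strong bisimilarity classes):
  B0 = {p0, p1, q0, q1, q2}
p0 ∈ B0, q0 ∈ B0 → same block
Bisimilar ⇒ trace-equivalent.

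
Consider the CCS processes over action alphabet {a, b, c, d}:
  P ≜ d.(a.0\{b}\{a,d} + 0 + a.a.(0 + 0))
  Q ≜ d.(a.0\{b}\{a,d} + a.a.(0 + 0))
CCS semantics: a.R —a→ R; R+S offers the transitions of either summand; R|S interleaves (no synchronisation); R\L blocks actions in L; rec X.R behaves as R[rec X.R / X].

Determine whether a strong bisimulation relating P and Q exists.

LTS(P): 5 reachable states
  m0 = d.(a.0\{b}\{a,d} + 0 + a.a.(0 + 0)) | =d=> m1
  m1 = a.0\{b}\{a,d} + 0 + a.a.(0 + 0) | =a=> m2, =a=> m3
  m2 = 0\{b}\{a,d} | ·
  m3 = a.(0 + 0) | =a=> m4
  m4 = 0 + 0 | ·
LTS(Q): 5 reachable states
  n0 = d.(a.0\{b}\{a,d} + a.a.(0 + 0)) | =d=> n1
  n1 = a.0\{b}\{a,d} + a.a.(0 + 0) | =a=> n2, =a=> n3
  n2 = 0\{b}\{a,d} | ·
  n3 = a.(0 + 0) | =a=> n4
  n4 = 0 + 0 | ·
Bisimilarity quotient blocks:
  B0 = {m0, n0}
  B1 = {m1, n1}
  B2 = {m3, n3}
  B3 = {m2, m4, n2, n4}
m0 ∈ B0, n0 ∈ B0 → same block

P ~ Q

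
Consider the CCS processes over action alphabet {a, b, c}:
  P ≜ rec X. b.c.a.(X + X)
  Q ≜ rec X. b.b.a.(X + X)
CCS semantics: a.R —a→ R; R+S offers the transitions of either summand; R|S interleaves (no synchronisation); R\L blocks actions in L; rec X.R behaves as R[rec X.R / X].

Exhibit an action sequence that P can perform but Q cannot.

bc

P's transition system — 4 states:
  s0 = rec X. b.c.a.(X + X) has moves -b-> s1
  s1 = c.a.((rec X. b.c.a.(X + X)) + (rec X. b.c.a.(X + X))) has moves -c-> s2
  s2 = a.((rec X. b.c.a.(X + X)) + (rec X. b.c.a.(X + X))) has moves -a-> s3
  s3 = (rec X. b.c.a.(X + X)) + (rec X. b.c.a.(X + X)) has moves -b-> s1
Q's transition system — 4 states:
  t0 = rec X. b.b.a.(X + X) has moves -b-> t1
  t1 = b.a.((rec X. b.b.a.(X + X)) + (rec X. b.b.a.(X + X))) has moves -b-> t2
  t2 = a.((rec X. b.b.a.(X + X)) + (rec X. b.b.a.(X + X))) has moves -a-> t3
  t3 = (rec X. b.b.a.(X + X)) + (rec X. b.b.a.(X + X)) has moves -b-> t1
Trace ⟨bc⟩ through P, begin at {s0}:
  [1] b ⇒ {s1}
  [2] c ⇒ {s2}
  — P admits the full trace.
Trace ⟨bc⟩ through Q, begin at {t0}:
  [1] b ⇒ {t1}
  [2] c ⇒ ∅ (Q stuck)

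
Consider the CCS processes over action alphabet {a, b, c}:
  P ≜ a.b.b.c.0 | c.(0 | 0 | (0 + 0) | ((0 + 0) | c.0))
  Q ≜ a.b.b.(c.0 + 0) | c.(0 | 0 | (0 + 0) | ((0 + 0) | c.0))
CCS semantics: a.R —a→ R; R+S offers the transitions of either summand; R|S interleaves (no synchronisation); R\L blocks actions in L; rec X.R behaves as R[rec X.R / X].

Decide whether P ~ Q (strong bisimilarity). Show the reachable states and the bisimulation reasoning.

LTS(P): 15 reachable states
  u0 = a.b.b.c.0 | c.(0 | 0 | (0 + 0) | ((0 + 0) | c.0)) ⊢ -a-> u1, -c-> u2
  u1 = b.b.c.0 | c.(0 | 0 | (0 + 0) | ((0 + 0) | c.0)) ⊢ -b-> u3, -c-> u4
  u2 = a.b.b.c.0 | (0 | 0 | (0 + 0) | ((0 + 0) | c.0)) ⊢ -a-> u4, -c-> u5
  u3 = b.c.0 | c.(0 | 0 | (0 + 0) | ((0 + 0) | c.0)) ⊢ -b-> u6, -c-> u7
  u4 = b.b.c.0 | (0 | 0 | (0 + 0) | ((0 + 0) | c.0)) ⊢ -b-> u7, -c-> u8
  u5 = a.b.b.c.0 | (0 | 0 | (0 + 0) | ((0 + 0) | 0)) ⊢ -a-> u8
  u6 = c.0 | c.(0 | 0 | (0 + 0) | ((0 + 0) | c.0)) ⊢ -c-> u10, -c-> u9
  u7 = b.c.0 | (0 | 0 | (0 + 0) | ((0 + 0) | c.0)) ⊢ -b-> u10, -c-> u11
  u8 = b.b.c.0 | (0 | 0 | (0 + 0) | ((0 + 0) | 0)) ⊢ -b-> u11
  u9 = 0 | c.(0 | 0 | (0 + 0) | ((0 + 0) | c.0)) ⊢ -c-> u12
  u10 = c.0 | (0 | 0 | (0 + 0) | ((0 + 0) | c.0)) ⊢ -c-> u12, -c-> u13
  u11 = b.c.0 | (0 | 0 | (0 + 0) | ((0 + 0) | 0)) ⊢ -b-> u13
  u12 = 0 | (0 | 0 | (0 + 0) | ((0 + 0) | c.0)) ⊢ -c-> u14
  u13 = c.0 | (0 | 0 | (0 + 0) | ((0 + 0) | 0)) ⊢ -c-> u14
  u14 = 0 | (0 | 0 | (0 + 0) | ((0 + 0) | 0)) ⊢ stopped
LTS(Q): 15 reachable states
  v0 = a.b.b.(c.0 + 0) | c.(0 | 0 | (0 + 0) | ((0 + 0) | c.0)) ⊢ -a-> v1, -c-> v2
  v1 = b.b.(c.0 + 0) | c.(0 | 0 | (0 + 0) | ((0 + 0) | c.0)) ⊢ -b-> v3, -c-> v4
  v2 = a.b.b.(c.0 + 0) | (0 | 0 | (0 + 0) | ((0 + 0) | c.0)) ⊢ -a-> v4, -c-> v5
  v3 = b.(c.0 + 0) | c.(0 | 0 | (0 + 0) | ((0 + 0) | c.0)) ⊢ -b-> v6, -c-> v7
  v4 = b.b.(c.0 + 0) | (0 | 0 | (0 + 0) | ((0 + 0) | c.0)) ⊢ -b-> v7, -c-> v8
  v5 = a.b.b.(c.0 + 0) | (0 | 0 | (0 + 0) | ((0 + 0) | 0)) ⊢ -a-> v8
  v6 = (c.0 + 0) | c.(0 | 0 | (0 + 0) | ((0 + 0) | c.0)) ⊢ -c-> v10, -c-> v9
  v7 = b.(c.0 + 0) | (0 | 0 | (0 + 0) | ((0 + 0) | c.0)) ⊢ -b-> v9, -c-> v11
  v8 = b.b.(c.0 + 0) | (0 | 0 | (0 + 0) | ((0 + 0) | 0)) ⊢ -b-> v11
  v9 = (c.0 + 0) | (0 | 0 | (0 + 0) | ((0 + 0) | c.0)) ⊢ -c-> v12, -c-> v13
  v10 = 0 | c.(0 | 0 | (0 + 0) | ((0 + 0) | c.0)) ⊢ -c-> v13
  v11 = b.(c.0 + 0) | (0 | 0 | (0 + 0) | ((0 + 0) | 0)) ⊢ -b-> v12
  v12 = (c.0 + 0) | (0 | 0 | (0 + 0) | ((0 + 0) | 0)) ⊢ -c-> v14
  v13 = 0 | (0 | 0 | (0 + 0) | ((0 + 0) | c.0)) ⊢ -c-> v14
  v14 = 0 | (0 | 0 | (0 + 0) | ((0 + 0) | 0)) ⊢ stopped
Coarsest stable partition (strong bisimilarity classes):
  B0 = {u0, v0}
  B1 = {u2, v2}
  B2 = {u4, v4}
  B3 = {u7, v7}
  B4 = {u10, u9, v10, v9}
  B5 = {u12, u13, v12, v13}
  B6 = {u14, v14}
  B7 = {u11, v11}
  B8 = {u8, v8}
  B9 = {u5, v5}
  B10 = {u1, v1}
  B11 = {u3, v3}
  B12 = {u6, v6}
u0 ∈ B0, v0 ∈ B0 → same block

YES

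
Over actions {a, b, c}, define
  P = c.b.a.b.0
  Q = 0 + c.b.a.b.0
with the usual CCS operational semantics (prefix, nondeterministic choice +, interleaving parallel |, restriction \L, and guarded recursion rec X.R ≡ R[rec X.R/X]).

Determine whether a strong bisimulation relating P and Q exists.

P ~ Q

LTS(P): 5 reachable states
  p0 = c.b.a.b.0 :: —c→ p1
  p1 = b.a.b.0 :: —b→ p2
  p2 = a.b.0 :: —a→ p3
  p3 = b.0 :: —b→ p4
  p4 = 0 :: ·
LTS(Q): 5 reachable states
  q0 = 0 + c.b.a.b.0 :: —c→ q1
  q1 = b.a.b.0 :: —b→ q2
  q2 = a.b.0 :: —a→ q3
  q3 = b.0 :: —b→ q4
  q4 = 0 :: ·
Bisimilarity quotient blocks:
  B0 = {p0, q0}
  B1 = {p1, q1}
  B2 = {p2, q2}
  B3 = {p3, q3}
  B4 = {p4, q4}
p0 ∈ B0, q0 ∈ B0 → same block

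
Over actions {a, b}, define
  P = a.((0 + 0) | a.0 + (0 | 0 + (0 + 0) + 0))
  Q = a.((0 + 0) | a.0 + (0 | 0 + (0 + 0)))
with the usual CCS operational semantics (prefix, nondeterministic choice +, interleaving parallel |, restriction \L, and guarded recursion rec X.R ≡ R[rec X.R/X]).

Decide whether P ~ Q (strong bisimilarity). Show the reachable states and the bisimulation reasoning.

P ~ Q

P's transition system — 3 states:
  p0 = a.((0 + 0) | a.0 + (0 | 0 + (0 + 0) + 0)) | --a--▸ p1
  p1 = (0 + 0) | a.0 + (0 | 0 + (0 + 0) + 0) | --a--▸ p2
  p2 = (0 + 0) | 0 | ·
Q's transition system — 3 states:
  q0 = a.((0 + 0) | a.0 + (0 | 0 + (0 + 0))) | --a--▸ q1
  q1 = (0 + 0) | a.0 + (0 | 0 + (0 + 0)) | --a--▸ q2
  q2 = (0 + 0) | 0 | ·
Coarsest stable partition (strong bisimilarity classes):
  B0 = {p0, q0}
  B1 = {p1, q1}
  B2 = {p2, q2}
p0 ∈ B0, q0 ∈ B0 → same block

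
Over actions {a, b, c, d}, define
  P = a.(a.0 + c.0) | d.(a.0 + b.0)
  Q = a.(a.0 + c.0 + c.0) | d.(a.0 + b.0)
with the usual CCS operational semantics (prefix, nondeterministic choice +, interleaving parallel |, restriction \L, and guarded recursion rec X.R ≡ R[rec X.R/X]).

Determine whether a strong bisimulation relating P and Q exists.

Reachable graph of P (9 states):
  s0 = a.(a.0 + c.0) | d.(a.0 + b.0) has moves —a→ s1, —d→ s2
  s1 = (a.0 + c.0) | d.(a.0 + b.0) has moves —a→ s3, —c→ s3, —d→ s4
  s2 = a.(a.0 + c.0) | (a.0 + b.0) has moves —a→ s4, —a→ s5, —b→ s5
  s3 = 0 | d.(a.0 + b.0) has moves —d→ s6
  s4 = (a.0 + c.0) | (a.0 + b.0) has moves —a→ s6, —a→ s7, —b→ s7, —c→ s6
  s5 = a.(a.0 + c.0) | 0 has moves —a→ s7
  s6 = 0 | (a.0 + b.0) has moves —a→ s8, —b→ s8
  s7 = (a.0 + c.0) | 0 has moves —a→ s8, —c→ s8
  s8 = 0 | 0 has moves (no moves)
Reachable graph of Q (9 states):
  t0 = a.(a.0 + c.0 + c.0) | d.(a.0 + b.0) has moves —a→ t1, —d→ t2
  t1 = (a.0 + c.0 + c.0) | d.(a.0 + b.0) has moves —a→ t3, —c→ t3, —d→ t4
  t2 = a.(a.0 + c.0 + c.0) | (a.0 + b.0) has moves —a→ t4, —a→ t5, —b→ t5
  t3 = 0 | d.(a.0 + b.0) has moves —d→ t6
  t4 = (a.0 + c.0 + c.0) | (a.0 + b.0) has moves —a→ t6, —a→ t7, —b→ t7, —c→ t6
  t5 = a.(a.0 + c.0 + c.0) | 0 has moves —a→ t7
  t6 = 0 | (a.0 + b.0) has moves —a→ t8, —b→ t8
  t7 = (a.0 + c.0 + c.0) | 0 has moves —a→ t8, —c→ t8
  t8 = 0 | 0 has moves (no moves)
Partition-refinement fixed point:
  B0 = {s0, t0}
  B1 = {s1, t1}
  B2 = {s3, t3}
  B3 = {s6, t6}
  B4 = {s8, t8}
  B5 = {s4, t4}
  B6 = {s7, t7}
  B7 = {s2, t2}
  B8 = {s5, t5}
s0 ∈ B0, t0 ∈ B0 → same block

P ~ Q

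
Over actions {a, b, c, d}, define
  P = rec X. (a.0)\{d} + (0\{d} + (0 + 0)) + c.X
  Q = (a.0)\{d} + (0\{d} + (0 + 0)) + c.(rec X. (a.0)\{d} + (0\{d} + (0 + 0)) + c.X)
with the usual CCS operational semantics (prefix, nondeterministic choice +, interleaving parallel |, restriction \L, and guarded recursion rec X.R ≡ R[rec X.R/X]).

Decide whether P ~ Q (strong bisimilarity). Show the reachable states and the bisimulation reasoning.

LTS(P): 2 reachable states
  u0 = rec X. (a.0)\{d} + (0\{d} + (0 + 0)) + c.X has moves =a=> u1, =c=> u0
  u1 = 0\{d} has moves deadlocked
LTS(Q): 3 reachable states
  v0 = (a.0)\{d} + (0\{d} + (0 + 0)) + c.(rec X. (a.0)\{d} + (0\{d} + (0 + 0)) + c.X) has moves =a=> v1, =c=> v2
  v1 = 0\{d} has moves deadlocked
  v2 = rec X. (a.0)\{d} + (0\{d} + (0 + 0)) + c.X has moves =a=> v1, =c=> v2
Coarsest stable partition (strong bisimilarity classes):
  B0 = {u0, v0, v2}
  B1 = {u1, v1}
u0 ∈ B0, v0 ∈ B0 → same block

YES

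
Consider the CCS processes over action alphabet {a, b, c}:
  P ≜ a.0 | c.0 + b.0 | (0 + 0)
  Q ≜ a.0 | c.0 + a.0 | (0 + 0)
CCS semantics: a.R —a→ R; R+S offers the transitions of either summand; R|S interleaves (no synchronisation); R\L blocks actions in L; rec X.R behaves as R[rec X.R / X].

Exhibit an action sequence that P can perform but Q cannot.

LTS(P): 5 reachable states
  p0 = a.0 | c.0 + b.0 | (0 + 0) → -a-> p1, -b-> p2, -c-> p3
  p1 = 0 | c.0 → -c-> p4
  p2 = 0 | (0 + 0) → (no moves)
  p3 = a.0 | 0 → -a-> p4
  p4 = 0 | 0 → (no moves)
LTS(Q): 5 reachable states
  q0 = a.0 | c.0 + a.0 | (0 + 0) → -a-> q1, -a-> q2, -c-> q3
  q1 = 0 | (0 + 0) → (no moves)
  q2 = 0 | c.0 → -c-> q4
  q3 = a.0 | 0 → -a-> q4
  q4 = 0 | 0 → (no moves)
Trace ⟨b⟩ through P, begin at {p0}:
  step 1 (b): {p2}
  ✓ P
Trace ⟨b⟩ through Q, begin at {q0}:
  step 1 (b): no successor for Q

b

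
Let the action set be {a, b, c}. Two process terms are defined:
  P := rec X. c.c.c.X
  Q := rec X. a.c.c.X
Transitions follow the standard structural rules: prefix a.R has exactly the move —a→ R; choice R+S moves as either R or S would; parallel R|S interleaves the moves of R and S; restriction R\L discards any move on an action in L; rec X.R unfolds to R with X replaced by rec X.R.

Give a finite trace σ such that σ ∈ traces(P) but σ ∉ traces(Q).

P's transition system — 3 states:
  s0 = rec X. c.c.c.X → —c→ s1
  s1 = c.c.(rec X. c.c.c.X) → —c→ s2
  s2 = c.(rec X. c.c.c.X) → —c→ s0
Q's transition system — 3 states:
  t0 = rec X. a.c.c.X → —a→ t1
  t1 = c.c.(rec X. a.c.c.X) → —c→ t2
  t2 = c.(rec X. a.c.c.X) → —c→ t0
Executing c from P (initial set {s0}):
  [1] c ⇒ {s1}
  P completes σ.
Executing c from Q (initial set {t0}):
  [1] c ⇒ ∅  — Q cannot continue

c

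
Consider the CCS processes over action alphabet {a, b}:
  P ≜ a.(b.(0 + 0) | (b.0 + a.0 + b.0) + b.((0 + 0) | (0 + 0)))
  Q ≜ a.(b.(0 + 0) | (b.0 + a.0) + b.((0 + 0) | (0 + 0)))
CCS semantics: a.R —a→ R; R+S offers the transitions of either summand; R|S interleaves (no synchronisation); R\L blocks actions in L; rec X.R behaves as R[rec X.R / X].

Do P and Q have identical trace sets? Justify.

traces(P) = traces(Q)

LTS(P): 6 reachable states
  p0 = a.(b.(0 + 0) | (b.0 + a.0 + b.0) + b.((0 + 0) | (0 + 0))) → =a=> p1
  p1 = b.(0 + 0) | (b.0 + a.0 + b.0) + b.((0 + 0) | (0 + 0)) → =a=> p2, =b=> p2, =b=> p3, =b=> p4
  p2 = b.(0 + 0) | 0 → =b=> p5
  p3 = (0 + 0) | (0 + 0) → deadlocked
  p4 = (0 + 0) | (b.0 + a.0 + b.0) → =a=> p5, =b=> p5
  p5 = (0 + 0) | 0 → deadlocked
LTS(Q): 6 reachable states
  q0 = a.(b.(0 + 0) | (b.0 + a.0) + b.((0 + 0) | (0 + 0))) → =a=> q1
  q1 = b.(0 + 0) | (b.0 + a.0) + b.((0 + 0) | (0 + 0)) → =a=> q2, =b=> q2, =b=> q3, =b=> q4
  q2 = b.(0 + 0) | 0 → =b=> q5
  q3 = (0 + 0) | (0 + 0) → deadlocked
  q4 = (0 + 0) | (b.0 + a.0) → =a=> q5, =b=> q5
  q5 = (0 + 0) | 0 → deadlocked
Bisimilarity quotient blocks:
  B0 = {p0, q0}
  B1 = {p1, q1}
  B2 = {p2, q2}
  B3 = {p3, p5, q3, q5}
  B4 = {p4, q4}
p0 ∈ B0, q0 ∈ B0 → same block
Bisimilar ⇒ trace-equivalent.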